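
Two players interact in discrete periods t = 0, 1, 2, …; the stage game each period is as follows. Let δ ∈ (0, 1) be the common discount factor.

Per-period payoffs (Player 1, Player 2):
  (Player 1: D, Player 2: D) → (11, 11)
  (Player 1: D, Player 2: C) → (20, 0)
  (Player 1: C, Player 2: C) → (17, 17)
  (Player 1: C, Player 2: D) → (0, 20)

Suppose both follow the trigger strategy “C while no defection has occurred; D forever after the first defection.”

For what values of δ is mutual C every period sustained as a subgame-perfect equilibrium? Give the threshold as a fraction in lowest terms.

Cooperation forever yields 17 each period: 17/(1−δ).
Deviating yields 20 once, then 11 forever: 20 + 11δ/(1−δ).
No profitable deviation requires 17/(1−δ) ≥ 20 + 11δ/(1−δ).
Multiplying by (1−δ): 17 ≥ 20(1−δ) + 11δ = 20 − 9δ.
So 9δ ≥ 3, i.e. δ ≥ 3/9 = 1/3.

1/3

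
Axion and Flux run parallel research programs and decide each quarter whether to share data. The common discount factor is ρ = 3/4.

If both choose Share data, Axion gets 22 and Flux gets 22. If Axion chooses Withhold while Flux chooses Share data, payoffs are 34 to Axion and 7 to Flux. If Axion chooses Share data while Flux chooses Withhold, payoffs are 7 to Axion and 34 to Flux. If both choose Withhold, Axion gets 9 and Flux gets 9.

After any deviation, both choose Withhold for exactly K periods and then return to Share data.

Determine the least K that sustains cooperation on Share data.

Need Σ_{k=1}^{K} ρ^k ≥ (34−22)/(22−9) = 0.9231 at ρ = 3/4.
At K = 1 the sum is 0.7500 < 0.9231; at K = 2 it is 1.3125 ≥ 0.9231.
So the minimum punishment length is K = 2.

2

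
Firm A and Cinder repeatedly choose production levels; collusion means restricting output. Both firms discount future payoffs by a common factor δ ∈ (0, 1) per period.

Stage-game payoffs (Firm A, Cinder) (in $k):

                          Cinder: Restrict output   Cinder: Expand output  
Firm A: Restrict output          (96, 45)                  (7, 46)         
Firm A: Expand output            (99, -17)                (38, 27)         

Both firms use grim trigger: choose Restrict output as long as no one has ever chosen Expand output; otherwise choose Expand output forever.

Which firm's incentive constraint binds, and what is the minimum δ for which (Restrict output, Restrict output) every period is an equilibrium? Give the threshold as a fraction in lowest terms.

For Firm A: deviation gain 99−96 = 3, per-period punishment loss 96−38 = 58. IC gives δ ≥ 3/61.
For Cinder: gain 1, loss 18 per period, so δ ≥ 1/19.
The tighter constraint is Cinder's, so cooperation needs δ ≥ 1/19.

Cinder; δ ≥ 1/19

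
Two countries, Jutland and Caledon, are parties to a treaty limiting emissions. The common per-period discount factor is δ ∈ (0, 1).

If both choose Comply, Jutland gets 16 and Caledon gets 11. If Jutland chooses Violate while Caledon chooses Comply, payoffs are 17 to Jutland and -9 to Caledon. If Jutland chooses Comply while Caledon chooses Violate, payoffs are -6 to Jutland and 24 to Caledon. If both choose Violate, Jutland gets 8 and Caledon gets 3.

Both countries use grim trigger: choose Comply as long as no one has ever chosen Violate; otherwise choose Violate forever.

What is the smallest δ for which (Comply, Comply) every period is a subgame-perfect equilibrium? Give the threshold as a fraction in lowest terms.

For Jutland: deviation gain 17−16 = 1, per-period punishment loss 16−8 = 8. IC gives δ ≥ 1/9.
For Caledon: gain 13, loss 8 per period, so δ ≥ 13/21.
The tighter constraint is Caledon's, so cooperation needs δ ≥ 13/21.

13/21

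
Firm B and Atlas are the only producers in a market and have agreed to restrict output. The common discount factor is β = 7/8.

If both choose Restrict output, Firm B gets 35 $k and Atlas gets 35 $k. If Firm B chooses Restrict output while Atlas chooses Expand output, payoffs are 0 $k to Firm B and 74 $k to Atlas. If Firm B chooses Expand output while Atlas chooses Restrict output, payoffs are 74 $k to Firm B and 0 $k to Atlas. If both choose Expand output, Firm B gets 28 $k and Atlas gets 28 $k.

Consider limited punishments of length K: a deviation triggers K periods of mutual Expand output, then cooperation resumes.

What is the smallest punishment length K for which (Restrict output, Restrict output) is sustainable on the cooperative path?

No profitable deviation requires (35−28)(β+…+β^K) ≥ 74−35, i.e. β+…+β^K ≥ 39/7 ≈ 5.5714.
With β = 7/8, the partial sums are K=1: 0.8750, K=2: 1.6406, …, K=10: 5.1585, K=11: 5.3887, K=12: 5.5901.
K = 12 is the first length at which the sum reaches 5.5714.

12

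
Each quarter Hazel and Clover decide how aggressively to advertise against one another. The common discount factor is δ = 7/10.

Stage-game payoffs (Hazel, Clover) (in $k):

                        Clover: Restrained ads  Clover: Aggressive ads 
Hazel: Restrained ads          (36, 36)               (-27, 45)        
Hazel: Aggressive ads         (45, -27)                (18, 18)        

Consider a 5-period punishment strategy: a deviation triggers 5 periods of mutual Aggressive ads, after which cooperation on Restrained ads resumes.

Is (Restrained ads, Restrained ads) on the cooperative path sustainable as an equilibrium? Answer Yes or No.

Comparing payoff streams over the 6 periods until play realigns: cooperate → 36(1+δ+…+δ^5); deviate → 45 + 18(δ+…+δ^5).
Cooperation is sustained iff (36−18)(δ+…+δ^5) ≥ 45−36.
δ+…+δ^5 = 7/10·(1−(7/10)^5)/(1−7/10) = 1.9412, and (45−36)/(36−18) = 0.5000.
1.9412 ≥ 0.5000, so cooperation is sustainable.

Yes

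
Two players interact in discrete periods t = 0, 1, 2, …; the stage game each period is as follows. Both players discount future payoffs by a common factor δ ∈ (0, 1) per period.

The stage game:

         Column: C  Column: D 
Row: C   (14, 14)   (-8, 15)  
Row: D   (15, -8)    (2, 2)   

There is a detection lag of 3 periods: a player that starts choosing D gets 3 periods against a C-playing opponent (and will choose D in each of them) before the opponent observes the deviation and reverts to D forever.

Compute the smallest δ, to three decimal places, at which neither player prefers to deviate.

Deviating for the 3 undetected periods gains 15−14 = 1 per period over cooperation, then loses 14−2 = 12 per period forever once punishment starts.
Gain: 1(1 + δ + … + δ^2); loss: 12·δ^3/(1−δ).
No profitable deviation ⇔ 1(1−δ^3) ≤ 12·δ^3, i.e. δ^3 ≥ 1/(1+12) = 1/13.
Hence δ ≥ (1/13)^(1/3) ≈ 0.425.

0.425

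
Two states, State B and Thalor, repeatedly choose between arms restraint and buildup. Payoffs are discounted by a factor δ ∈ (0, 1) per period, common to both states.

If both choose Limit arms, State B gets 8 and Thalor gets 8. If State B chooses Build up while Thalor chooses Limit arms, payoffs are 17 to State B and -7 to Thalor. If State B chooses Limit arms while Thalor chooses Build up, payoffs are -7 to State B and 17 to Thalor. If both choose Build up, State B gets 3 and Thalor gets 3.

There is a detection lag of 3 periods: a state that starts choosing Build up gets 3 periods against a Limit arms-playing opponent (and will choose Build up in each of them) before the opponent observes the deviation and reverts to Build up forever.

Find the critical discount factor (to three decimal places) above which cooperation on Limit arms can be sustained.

Deviating for the 3 undetected periods gains 17−8 = 9 per period over cooperation, then loses 8−3 = 5 per period forever once punishment starts.
Gain: 9(1 + δ + … + δ^2); loss: 5·δ^3/(1−δ).
No profitable deviation ⇔ 9(1−δ^3) ≤ 5·δ^3, i.e. δ^3 ≥ 9/(9+5) = 9/14.
Hence δ ≥ (9/14)^(1/3) ≈ 0.863.

0.863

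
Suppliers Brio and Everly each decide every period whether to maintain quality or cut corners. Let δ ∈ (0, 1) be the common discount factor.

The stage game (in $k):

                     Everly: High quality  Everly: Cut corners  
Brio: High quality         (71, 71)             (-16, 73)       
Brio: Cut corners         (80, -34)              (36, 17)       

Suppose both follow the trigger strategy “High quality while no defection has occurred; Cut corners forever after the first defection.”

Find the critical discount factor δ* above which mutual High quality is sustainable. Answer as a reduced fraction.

Brio: cooperation gives 71 each period; deviation gives 80 once then 36 forever.
  71/(1−δ) ≥ 80 + 36δ/(1−δ) ⇒ δ ≥ 9/44.
Everly: cooperation gives 71 each period; deviation gives 73 once then 17 forever.
  δ ≥ 2/56 = 1/28.
Both must hold, so the binding constraint is Brio's: δ ≥ 9/44.

9/44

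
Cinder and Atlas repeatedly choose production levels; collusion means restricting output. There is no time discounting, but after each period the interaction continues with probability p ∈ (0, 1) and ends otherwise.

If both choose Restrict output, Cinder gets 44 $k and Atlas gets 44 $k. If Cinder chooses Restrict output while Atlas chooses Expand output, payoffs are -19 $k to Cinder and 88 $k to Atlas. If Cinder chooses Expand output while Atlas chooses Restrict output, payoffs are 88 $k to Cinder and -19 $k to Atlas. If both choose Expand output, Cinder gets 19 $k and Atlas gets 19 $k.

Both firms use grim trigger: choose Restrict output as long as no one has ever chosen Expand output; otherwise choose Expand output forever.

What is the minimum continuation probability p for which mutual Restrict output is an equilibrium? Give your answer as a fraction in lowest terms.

Expected cooperation value is 44 + p·44 + p²·44 + … = 44/(1−p); deviation gives 88 + p·19/(1−p).
44 ≥ 88(1−p) + 19p ⇒ 69p ≥ 44 ⇒ p ≥ 44/69.

44/69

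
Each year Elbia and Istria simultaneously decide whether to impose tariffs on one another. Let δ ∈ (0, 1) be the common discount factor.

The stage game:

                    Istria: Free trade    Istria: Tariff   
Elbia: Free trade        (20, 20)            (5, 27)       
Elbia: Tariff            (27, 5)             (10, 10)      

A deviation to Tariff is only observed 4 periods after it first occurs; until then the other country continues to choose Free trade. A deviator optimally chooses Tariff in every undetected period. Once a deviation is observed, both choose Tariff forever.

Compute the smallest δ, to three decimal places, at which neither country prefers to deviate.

The best deviation is to choose Tariff for all 4 undetected periods, earning 27 each, then 10 forever once detected.
Deviation value: 27(1−δ^4)/(1−δ) + 10δ^4/(1−δ); cooperation value: 20/(1−δ).
IC: 20 ≥ 27(1−δ^4) + 10δ^4 = 27 − 17δ^4.
So δ^4 ≥ 7/17, giving δ ≥ (7/17)^(1/4) ≈ 0.801.

0.801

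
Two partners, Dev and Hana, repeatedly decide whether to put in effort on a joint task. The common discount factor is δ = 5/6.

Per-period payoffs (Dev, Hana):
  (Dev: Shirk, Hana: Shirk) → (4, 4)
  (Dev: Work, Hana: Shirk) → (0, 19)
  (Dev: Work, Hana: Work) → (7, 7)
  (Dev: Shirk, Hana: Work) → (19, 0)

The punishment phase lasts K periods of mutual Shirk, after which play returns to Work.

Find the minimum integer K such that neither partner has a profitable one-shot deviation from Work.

9

Need Σ_{k=1}^{K} δ^k ≥ (19−7)/(7−4) = 4.0000 at δ = 5/6.
At K = 8 the sum is 3.8372 < 4.0000; at K = 9 it is 4.0310 ≥ 4.0000.
So the minimum punishment length is K = 9.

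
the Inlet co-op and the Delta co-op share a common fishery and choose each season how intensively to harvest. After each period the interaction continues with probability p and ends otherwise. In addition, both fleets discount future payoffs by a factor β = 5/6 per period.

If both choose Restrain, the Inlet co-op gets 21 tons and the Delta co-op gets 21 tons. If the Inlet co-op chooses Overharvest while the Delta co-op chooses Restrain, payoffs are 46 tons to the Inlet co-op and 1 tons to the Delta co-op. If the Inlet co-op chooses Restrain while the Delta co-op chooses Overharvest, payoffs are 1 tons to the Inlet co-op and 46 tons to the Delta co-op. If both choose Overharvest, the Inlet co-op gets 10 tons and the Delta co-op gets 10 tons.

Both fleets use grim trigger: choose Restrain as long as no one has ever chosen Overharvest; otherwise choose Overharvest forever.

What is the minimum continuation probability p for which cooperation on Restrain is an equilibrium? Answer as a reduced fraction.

Expected continuation weight on next period's payoff is β·p = 5/6·p, which plays the role of the discount factor.
Cooperation requires 5/6·p ≥ (46−21)/(46−10) = 25/36, hence p ≥ 5/6.

5/6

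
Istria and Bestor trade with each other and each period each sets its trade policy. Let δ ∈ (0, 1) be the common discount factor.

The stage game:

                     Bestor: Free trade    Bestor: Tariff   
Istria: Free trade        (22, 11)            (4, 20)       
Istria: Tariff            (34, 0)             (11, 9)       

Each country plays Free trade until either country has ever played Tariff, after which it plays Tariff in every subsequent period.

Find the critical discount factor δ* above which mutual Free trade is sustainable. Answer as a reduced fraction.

Istria's threshold: (34−22)/(34−11) = 12/23.
Bestor's threshold: (20−11)/(20−9) = 9/11.
12/23 < 9/11, so Bestor binds and δ* = 9/11.

9/11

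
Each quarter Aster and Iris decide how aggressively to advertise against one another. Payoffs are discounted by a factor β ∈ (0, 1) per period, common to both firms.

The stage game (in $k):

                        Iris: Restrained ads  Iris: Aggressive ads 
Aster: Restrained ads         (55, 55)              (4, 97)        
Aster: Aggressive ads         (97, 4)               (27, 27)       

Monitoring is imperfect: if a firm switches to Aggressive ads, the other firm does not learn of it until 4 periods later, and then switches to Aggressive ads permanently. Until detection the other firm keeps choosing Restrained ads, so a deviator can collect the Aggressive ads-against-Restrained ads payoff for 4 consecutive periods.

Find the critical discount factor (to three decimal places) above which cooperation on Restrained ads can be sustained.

A deviator earns 97 for 4 periods, then 27 forever; cooperating earns 55 forever. Multiplying the IC by (1−β):
55 ≥ 97(1−β^4) + 27β^4, so 70·β^4 ≥ 42 and β^4 ≥ 3/5.
β ≥ (3/5)^(1/4) ≈ 0.880.

0.880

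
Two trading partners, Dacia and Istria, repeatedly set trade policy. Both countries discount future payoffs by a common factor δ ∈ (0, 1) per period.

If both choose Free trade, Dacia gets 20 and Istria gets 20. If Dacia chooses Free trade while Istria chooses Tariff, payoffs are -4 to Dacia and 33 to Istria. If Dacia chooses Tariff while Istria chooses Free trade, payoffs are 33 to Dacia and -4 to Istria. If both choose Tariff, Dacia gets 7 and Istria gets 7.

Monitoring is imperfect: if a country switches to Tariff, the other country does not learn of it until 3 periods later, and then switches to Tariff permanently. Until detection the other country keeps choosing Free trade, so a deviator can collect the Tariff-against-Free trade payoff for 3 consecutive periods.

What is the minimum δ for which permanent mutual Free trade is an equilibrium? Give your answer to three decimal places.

A deviator earns 33 for 3 periods, then 7 forever; cooperating earns 20 forever. Multiplying the IC by (1−δ):
20 ≥ 33(1−δ^3) + 7δ^3, so 26·δ^3 ≥ 13 and δ^3 ≥ 1/2.
δ ≥ (1/2)^(1/3) ≈ 0.794.

0.794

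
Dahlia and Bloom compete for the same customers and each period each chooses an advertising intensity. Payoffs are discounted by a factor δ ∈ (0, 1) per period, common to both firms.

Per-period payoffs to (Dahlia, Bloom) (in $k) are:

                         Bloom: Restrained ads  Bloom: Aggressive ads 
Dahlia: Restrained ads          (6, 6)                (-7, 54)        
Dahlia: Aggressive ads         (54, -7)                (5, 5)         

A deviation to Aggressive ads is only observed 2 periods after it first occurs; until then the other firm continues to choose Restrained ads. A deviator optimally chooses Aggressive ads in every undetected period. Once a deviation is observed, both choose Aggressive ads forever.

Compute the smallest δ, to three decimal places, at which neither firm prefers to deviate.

0.990

A deviator earns 54 for 2 periods, then 5 forever; cooperating earns 6 forever. Multiplying the IC by (1−δ):
6 ≥ 54(1−δ^2) + 5δ^2, so 49·δ^2 ≥ 48 and δ^2 ≥ 48/49.
δ ≥ (48/49)^(1/2) ≈ 0.990.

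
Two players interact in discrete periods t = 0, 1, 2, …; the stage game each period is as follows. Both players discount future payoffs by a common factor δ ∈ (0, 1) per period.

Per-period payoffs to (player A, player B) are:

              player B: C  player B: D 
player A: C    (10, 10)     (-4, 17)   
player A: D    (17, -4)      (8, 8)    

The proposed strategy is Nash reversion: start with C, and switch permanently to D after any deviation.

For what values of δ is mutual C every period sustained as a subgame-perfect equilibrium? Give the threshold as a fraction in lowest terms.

7/9

10/(1−δ) ≥ 17 + 8δ/(1−δ)
10 ≥ 17 − 9δ
δ ≥ 7/9.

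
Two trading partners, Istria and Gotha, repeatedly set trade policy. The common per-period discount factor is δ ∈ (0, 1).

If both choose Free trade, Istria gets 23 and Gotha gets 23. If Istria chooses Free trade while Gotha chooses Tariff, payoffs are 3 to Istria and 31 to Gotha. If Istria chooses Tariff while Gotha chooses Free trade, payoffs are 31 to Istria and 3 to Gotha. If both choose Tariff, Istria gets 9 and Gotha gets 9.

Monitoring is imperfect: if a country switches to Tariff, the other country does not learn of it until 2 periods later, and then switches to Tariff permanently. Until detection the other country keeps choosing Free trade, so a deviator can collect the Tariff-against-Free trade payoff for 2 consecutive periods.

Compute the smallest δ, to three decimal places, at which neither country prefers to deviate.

0.603

Deviating for the 2 undetected periods gains 31−23 = 8 per period over cooperation, then loses 23−9 = 14 per period forever once punishment starts.
Gain: 8(1 + δ + … + δ^1); loss: 14·δ^2/(1−δ).
No profitable deviation ⇔ 8(1−δ^2) ≤ 14·δ^2, i.e. δ^2 ≥ 8/(8+14) = 4/11.
Hence δ ≥ (4/11)^(1/2) ≈ 0.603.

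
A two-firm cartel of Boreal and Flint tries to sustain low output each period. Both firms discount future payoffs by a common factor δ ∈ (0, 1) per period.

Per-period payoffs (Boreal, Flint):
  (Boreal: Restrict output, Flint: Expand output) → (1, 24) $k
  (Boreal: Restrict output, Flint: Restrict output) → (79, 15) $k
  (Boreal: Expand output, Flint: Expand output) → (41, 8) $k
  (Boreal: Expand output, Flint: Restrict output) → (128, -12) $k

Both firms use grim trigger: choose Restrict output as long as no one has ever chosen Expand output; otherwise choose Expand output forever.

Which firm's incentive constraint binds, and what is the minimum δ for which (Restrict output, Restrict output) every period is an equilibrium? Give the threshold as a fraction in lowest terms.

For Boreal: deviation gain 128−79 = 49, per-period punishment loss 79−41 = 38. IC gives δ ≥ 49/87.
For Flint: gain 9, loss 7 per period, so δ ≥ 9/16.
The tighter constraint is Boreal's, so cooperation needs δ ≥ 49/87.

Boreal; δ ≥ 49/87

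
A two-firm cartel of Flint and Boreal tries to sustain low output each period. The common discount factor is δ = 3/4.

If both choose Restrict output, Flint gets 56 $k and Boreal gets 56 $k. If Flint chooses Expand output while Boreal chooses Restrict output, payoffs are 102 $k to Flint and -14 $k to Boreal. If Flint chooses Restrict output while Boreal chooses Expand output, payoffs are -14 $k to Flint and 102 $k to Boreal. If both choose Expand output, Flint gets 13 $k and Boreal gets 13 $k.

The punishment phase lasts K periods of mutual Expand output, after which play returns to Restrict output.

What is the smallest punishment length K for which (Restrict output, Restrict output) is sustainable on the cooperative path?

2

IC: δ(1−δ^K)/(1−δ) ≥ (102−56)/(56−13) = 46/43.
With δ = 3/4: need 1 − δ^K ≥ 46/43·(1−3/4)/(3/4), i.e. δ^K ≤ 0.6434.
Since (3/4)^1 = 0.7500 and (3/4)^2 = 0.5625, the smallest such K is 2.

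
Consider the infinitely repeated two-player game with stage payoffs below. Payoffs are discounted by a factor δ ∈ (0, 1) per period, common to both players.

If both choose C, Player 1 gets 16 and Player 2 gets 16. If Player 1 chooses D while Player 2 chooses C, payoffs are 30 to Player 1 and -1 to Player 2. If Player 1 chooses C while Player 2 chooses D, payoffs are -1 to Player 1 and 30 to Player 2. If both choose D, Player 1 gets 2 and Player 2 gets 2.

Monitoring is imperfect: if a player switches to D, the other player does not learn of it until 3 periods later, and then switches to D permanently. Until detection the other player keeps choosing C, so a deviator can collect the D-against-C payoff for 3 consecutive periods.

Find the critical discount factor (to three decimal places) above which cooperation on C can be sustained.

A deviator earns 30 for 3 periods, then 2 forever; cooperating earns 16 forever. Multiplying the IC by (1−δ):
16 ≥ 30(1−δ^3) + 2δ^3, so 28·δ^3 ≥ 14 and δ^3 ≥ 1/2.
δ ≥ (1/2)^(1/3) ≈ 0.794.

0.794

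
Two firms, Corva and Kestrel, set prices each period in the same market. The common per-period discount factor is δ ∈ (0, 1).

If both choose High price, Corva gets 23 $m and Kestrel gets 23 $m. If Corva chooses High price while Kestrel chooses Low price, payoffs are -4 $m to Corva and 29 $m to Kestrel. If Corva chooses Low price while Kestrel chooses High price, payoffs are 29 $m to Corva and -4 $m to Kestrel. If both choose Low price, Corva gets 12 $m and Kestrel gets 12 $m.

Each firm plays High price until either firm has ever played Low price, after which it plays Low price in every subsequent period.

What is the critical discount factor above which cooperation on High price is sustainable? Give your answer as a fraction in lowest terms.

6/17

Under grim trigger the critical discount factor is (T−C)/(T−P) with T = 29, C = 23, P = 12.
δ* = (29−23)/(29−12) = 6/17.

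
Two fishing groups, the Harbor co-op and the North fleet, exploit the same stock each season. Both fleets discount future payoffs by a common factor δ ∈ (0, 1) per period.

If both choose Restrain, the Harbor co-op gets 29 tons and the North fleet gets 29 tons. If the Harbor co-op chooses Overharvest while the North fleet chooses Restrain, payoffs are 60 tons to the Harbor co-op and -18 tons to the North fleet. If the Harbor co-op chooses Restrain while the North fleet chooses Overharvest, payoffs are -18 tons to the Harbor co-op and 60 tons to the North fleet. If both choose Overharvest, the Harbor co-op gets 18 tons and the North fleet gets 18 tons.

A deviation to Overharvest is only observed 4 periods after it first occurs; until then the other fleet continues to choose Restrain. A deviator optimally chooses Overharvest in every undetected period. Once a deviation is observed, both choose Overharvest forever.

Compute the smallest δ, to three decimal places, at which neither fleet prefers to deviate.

A deviator earns 60 for 4 periods, then 18 forever; cooperating earns 29 forever. Multiplying the IC by (1−δ):
29 ≥ 60(1−δ^4) + 18δ^4, so 42·δ^4 ≥ 31 and δ^4 ≥ 31/42.
δ ≥ (31/42)^(1/4) ≈ 0.927.

0.927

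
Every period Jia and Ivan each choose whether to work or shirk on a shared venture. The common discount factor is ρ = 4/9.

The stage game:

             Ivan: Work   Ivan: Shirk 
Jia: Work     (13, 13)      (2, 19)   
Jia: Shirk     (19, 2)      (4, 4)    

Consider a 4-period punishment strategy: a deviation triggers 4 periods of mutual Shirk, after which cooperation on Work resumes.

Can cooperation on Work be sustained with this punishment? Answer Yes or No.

IC: ρ+…+ρ^4 ≥ (19−13)/(13−4) = 2/3.
At ρ = 4/9: partial sum = 0.7688 ≥ 0.6667. Cooperation sustainable.

Yes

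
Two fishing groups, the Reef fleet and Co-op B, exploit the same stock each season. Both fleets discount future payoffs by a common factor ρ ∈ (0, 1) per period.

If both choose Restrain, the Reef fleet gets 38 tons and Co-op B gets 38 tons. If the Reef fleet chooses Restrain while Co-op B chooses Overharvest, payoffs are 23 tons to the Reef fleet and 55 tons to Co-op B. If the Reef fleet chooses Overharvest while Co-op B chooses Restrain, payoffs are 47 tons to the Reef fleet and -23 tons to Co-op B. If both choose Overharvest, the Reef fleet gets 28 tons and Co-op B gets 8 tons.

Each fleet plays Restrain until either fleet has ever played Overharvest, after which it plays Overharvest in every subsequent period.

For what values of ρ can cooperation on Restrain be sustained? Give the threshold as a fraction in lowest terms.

For the Reef fleet: deviation gain 47−38 = 9, per-period punishment loss 38−28 = 10. IC gives ρ ≥ 9/19.
For Co-op B: gain 17, loss 30 per period, so ρ ≥ 17/47.
The tighter constraint is the Reef fleet's, so cooperation needs ρ ≥ 9/19.

9/19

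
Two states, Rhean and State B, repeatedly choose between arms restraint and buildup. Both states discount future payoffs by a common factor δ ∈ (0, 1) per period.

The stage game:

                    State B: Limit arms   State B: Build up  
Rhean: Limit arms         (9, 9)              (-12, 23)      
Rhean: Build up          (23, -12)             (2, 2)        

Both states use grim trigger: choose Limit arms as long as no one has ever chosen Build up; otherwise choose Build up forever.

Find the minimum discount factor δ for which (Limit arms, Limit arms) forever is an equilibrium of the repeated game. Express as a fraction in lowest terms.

9/(1−δ) ≥ 23 + 2δ/(1−δ)
9 ≥ 23 − 21δ
δ ≥ 14/21 = 2/3.

2/3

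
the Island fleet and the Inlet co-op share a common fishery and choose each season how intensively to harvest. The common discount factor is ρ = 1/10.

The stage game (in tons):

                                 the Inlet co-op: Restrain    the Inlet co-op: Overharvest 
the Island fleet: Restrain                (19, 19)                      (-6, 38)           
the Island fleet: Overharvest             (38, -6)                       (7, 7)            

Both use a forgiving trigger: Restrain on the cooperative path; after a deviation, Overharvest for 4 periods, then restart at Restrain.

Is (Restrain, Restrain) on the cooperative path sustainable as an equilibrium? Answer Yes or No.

A one-shot deviation gives 38 now, then 7 for 4 periods, then back to 19.
Gain from deviating: (38−19) today; loss: (19−7) in each of the next 4 periods.
No-deviation condition: (19−7)(ρ+…+ρ^4) ≥ 38−19, i.e. ρ+…+ρ^4 ≥ 19/12.
At ρ = 1/10: ρ+…+ρ^4 = 0.1111 < 1.5833.
So cooperation is not sustainable.

No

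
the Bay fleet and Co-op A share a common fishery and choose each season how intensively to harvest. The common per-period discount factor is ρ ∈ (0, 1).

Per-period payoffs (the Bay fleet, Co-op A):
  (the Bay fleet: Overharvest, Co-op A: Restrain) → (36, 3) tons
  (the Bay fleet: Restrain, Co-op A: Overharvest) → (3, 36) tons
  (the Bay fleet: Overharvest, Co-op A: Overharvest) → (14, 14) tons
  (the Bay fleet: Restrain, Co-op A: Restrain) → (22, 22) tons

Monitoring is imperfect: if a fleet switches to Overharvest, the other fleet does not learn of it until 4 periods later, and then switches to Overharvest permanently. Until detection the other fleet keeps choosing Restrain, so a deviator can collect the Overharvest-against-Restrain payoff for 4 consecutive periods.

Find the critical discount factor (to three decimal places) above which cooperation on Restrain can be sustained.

A deviator earns 36 for 4 periods, then 14 forever; cooperating earns 22 forever. Multiplying the IC by (1−ρ):
22 ≥ 36(1−ρ^4) + 14ρ^4, so 22·ρ^4 ≥ 14 and ρ^4 ≥ 7/11.
ρ ≥ (7/11)^(1/4) ≈ 0.893.

0.893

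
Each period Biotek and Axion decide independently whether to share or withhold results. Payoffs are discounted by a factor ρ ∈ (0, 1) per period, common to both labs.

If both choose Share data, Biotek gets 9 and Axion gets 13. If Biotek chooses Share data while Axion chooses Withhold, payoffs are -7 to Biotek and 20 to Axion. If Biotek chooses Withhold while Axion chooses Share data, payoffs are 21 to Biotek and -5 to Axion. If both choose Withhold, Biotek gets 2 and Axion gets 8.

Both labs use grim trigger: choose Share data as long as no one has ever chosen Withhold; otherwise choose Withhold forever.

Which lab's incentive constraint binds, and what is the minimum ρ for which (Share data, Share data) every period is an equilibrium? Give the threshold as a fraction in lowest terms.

Biotek; ρ ≥ 12/19

Biotek: cooperation gives 9 each period; deviation gives 21 once then 2 forever.
  9/(1−ρ) ≥ 21 + 2ρ/(1−ρ) ⇒ ρ ≥ 12/19.
Axion: cooperation gives 13 each period; deviation gives 20 once then 8 forever.
  ρ ≥ 7/12.
Both must hold, so the binding constraint is Biotek's: ρ ≥ 12/19.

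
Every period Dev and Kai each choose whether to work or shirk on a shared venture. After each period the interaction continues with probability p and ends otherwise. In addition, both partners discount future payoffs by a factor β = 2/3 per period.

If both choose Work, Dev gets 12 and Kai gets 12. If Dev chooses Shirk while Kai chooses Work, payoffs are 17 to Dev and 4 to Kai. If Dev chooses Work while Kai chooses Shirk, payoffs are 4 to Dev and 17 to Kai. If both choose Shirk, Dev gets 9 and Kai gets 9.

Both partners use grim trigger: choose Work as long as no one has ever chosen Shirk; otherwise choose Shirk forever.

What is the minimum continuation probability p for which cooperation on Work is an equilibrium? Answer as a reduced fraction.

15/16

Expected continuation weight on next period's payoff is β·p = 2/3·p, which plays the role of the discount factor.
Cooperation requires 2/3·p ≥ (17−12)/(17−9) = 5/8, hence p ≥ 15/16.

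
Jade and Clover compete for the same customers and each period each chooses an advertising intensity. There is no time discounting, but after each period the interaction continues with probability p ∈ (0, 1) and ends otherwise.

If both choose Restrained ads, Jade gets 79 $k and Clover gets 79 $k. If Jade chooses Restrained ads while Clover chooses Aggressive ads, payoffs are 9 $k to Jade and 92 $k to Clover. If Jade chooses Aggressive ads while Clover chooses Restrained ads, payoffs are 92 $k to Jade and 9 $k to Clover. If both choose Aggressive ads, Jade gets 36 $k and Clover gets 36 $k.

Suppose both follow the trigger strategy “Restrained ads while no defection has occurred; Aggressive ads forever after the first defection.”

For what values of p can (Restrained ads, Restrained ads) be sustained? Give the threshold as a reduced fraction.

13/56

Expected cooperation value is 79 + p·79 + p²·79 + … = 79/(1−p); deviation gives 92 + p·36/(1−p).
79 ≥ 92(1−p) + 36p ⇒ 56p ≥ 13 ⇒ p ≥ 13/56.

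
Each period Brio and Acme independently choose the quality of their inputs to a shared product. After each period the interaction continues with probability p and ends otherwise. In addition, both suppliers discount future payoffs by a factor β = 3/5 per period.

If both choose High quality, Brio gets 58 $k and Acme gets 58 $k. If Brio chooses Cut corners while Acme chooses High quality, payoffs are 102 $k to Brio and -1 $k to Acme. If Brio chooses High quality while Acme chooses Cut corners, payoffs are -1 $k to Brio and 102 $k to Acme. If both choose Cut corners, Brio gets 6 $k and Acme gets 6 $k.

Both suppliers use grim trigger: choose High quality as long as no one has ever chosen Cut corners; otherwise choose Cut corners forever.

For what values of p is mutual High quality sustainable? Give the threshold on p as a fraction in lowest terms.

Expected continuation weight on next period's payoff is β·p = 3/5·p, which plays the role of the discount factor.
Cooperation requires 3/5·p ≥ (102−58)/(102−6) = 11/24, hence p ≥ 55/72.

55/72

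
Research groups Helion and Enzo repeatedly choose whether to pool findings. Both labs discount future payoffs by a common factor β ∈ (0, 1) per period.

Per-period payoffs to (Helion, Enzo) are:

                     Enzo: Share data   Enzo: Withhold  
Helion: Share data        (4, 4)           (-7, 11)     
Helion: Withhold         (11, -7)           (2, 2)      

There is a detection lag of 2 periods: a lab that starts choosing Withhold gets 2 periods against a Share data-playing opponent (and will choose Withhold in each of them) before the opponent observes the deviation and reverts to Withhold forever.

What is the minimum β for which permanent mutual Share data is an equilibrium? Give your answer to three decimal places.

0.882

The best deviation is to choose Withhold for all 2 undetected periods, earning 11 each, then 2 forever once detected.
Deviation value: 11(1−β^2)/(1−β) + 2β^2/(1−β); cooperation value: 4/(1−β).
IC: 4 ≥ 11(1−β^2) + 2β^2 = 11 − 9β^2.
So β^2 ≥ 7/9, giving β ≥ (7/9)^(1/2) ≈ 0.882.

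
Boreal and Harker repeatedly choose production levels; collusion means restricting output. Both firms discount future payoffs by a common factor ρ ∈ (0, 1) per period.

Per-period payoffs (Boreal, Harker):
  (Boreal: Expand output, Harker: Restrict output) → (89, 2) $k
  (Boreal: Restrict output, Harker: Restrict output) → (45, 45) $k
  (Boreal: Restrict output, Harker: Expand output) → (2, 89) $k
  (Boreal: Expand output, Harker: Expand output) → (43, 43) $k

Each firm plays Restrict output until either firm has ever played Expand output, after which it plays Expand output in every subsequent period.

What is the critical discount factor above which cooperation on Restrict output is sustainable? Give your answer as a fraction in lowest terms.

One-period gain from deviating is 89 − 45 = 44. The loss is 45 − 43 = 2 in every subsequent period, with present value 2·ρ/(1−ρ).
Deviation is unprofitable when 2·ρ/(1−ρ) ≥ 44, i.e. ρ/(1−ρ) ≥ 22.
Equivalently ρ ≥ 44/(44+2) = 22/23.

22/23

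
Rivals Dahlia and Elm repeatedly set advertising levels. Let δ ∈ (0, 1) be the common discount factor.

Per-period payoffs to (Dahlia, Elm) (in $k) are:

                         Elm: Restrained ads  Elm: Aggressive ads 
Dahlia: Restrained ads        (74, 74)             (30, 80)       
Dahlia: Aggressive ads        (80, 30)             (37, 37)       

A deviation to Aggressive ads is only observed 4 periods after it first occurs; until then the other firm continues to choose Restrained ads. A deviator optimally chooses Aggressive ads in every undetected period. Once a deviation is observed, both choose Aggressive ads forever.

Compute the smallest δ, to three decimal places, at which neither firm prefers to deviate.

The best deviation is to choose Aggressive ads for all 4 undetected periods, earning 80 each, then 37 forever once detected.
Deviation value: 80(1−δ^4)/(1−δ) + 37δ^4/(1−δ); cooperation value: 74/(1−δ).
IC: 74 ≥ 80(1−δ^4) + 37δ^4 = 80 − 43δ^4.
So δ^4 ≥ 6/43, giving δ ≥ (6/43)^(1/4) ≈ 0.611.

0.611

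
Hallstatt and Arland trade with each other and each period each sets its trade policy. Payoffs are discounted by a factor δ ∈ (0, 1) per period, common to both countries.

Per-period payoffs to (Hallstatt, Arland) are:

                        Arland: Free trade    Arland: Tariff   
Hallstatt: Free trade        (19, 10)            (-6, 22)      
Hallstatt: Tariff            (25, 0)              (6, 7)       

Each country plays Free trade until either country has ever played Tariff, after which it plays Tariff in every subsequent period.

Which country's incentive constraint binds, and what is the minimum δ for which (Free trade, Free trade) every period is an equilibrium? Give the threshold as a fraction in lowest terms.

Arland; δ ≥ 4/5

For Hallstatt: deviation gain 25−19 = 6, per-period punishment loss 19−6 = 13. IC gives δ ≥ 6/19.
For Arland: gain 12, loss 3 per period, so δ ≥ 12/15 = 4/5.
The tighter constraint is Arland's, so cooperation needs δ ≥ 4/5.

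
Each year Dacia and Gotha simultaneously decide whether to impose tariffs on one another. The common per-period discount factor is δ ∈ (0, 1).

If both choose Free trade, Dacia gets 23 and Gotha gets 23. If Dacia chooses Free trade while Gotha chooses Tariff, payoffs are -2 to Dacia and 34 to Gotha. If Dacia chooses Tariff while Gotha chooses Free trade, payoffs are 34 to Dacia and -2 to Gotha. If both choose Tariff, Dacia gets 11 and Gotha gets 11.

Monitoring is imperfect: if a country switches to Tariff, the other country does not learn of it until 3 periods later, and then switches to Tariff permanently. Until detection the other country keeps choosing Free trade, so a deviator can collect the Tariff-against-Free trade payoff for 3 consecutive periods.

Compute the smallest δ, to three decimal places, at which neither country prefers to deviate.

The best deviation is to choose Tariff for all 3 undetected periods, earning 34 each, then 11 forever once detected.
Deviation value: 34(1−δ^3)/(1−δ) + 11δ^3/(1−δ); cooperation value: 23/(1−δ).
IC: 23 ≥ 34(1−δ^3) + 11δ^3 = 34 − 23δ^3.
So δ^3 ≥ 11/23, giving δ ≥ (11/23)^(1/3) ≈ 0.782.

0.782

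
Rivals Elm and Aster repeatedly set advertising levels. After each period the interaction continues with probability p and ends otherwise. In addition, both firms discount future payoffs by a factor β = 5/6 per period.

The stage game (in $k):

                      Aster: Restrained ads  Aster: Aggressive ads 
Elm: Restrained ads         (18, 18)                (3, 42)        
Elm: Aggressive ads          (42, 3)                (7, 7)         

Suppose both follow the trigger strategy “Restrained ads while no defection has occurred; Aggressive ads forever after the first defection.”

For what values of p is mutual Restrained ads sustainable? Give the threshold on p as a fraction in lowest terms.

With continuation probability p and discount β, the effective per-period discount factor is βp.
Grim-trigger IC: βp ≥ (42−18)/(42−7) = 24/35.
So p ≥ (24/35)/(5/6) = 144/175.

144/175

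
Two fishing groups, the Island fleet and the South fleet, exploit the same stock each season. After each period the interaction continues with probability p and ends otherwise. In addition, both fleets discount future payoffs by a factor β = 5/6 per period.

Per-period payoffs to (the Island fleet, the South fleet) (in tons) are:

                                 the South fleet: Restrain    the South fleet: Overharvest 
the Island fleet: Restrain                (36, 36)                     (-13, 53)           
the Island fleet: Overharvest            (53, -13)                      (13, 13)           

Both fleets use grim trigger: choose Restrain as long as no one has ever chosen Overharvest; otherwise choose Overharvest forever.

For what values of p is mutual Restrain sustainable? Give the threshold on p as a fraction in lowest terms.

51/100

Expected continuation weight on next period's payoff is β·p = 5/6·p, which plays the role of the discount factor.
Cooperation requires 5/6·p ≥ (53−36)/(53−13) = 17/40, hence p ≥ 51/100.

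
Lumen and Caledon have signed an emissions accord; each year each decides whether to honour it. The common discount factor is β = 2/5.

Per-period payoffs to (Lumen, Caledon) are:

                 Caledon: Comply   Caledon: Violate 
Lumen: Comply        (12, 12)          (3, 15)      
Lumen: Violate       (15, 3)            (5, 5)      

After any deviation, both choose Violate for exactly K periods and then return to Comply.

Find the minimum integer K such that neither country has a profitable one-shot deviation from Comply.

No profitable deviation requires (12−5)(β+…+β^K) ≥ 15−12, i.e. β+…+β^K ≥ 3/7 ≈ 0.4286.
With β = 2/5, the partial sums are K=1: 0.4000, K=2: 0.5600.
K = 2 is the first length at which the sum reaches 0.4286.

2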